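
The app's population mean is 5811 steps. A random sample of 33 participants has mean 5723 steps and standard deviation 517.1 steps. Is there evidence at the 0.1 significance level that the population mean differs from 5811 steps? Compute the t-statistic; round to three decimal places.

H0: μ = 5811; H1: μ ≠ 5811 (one-sample t-test, two-sided).
t = (x̄ − μ₀)/(s/√n) = (5723 − 5811)/(517.1/√33) = -0.978
df = n − 1 = 32
Two-sided p-value ≈ 0.3356
Since p ≈ 0.3356 > α = 0.1, fail to reject H0; the data do not provide sufficient evidence against H0.

-0.978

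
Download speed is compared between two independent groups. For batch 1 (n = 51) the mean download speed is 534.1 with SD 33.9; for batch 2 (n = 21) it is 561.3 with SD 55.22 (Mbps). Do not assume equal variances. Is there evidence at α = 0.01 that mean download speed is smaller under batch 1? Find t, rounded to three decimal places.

-2.100

Let group 1 = batch 1, group 2 = batch 2. H0: μ_1 = μ_2; H1: μ_1 < μ_2 (Welch's two-sample t-test, left-tailed).
t = (x̄_1 − x̄_2)/√(s_1²/n_1 + s_2²/n_2) = (534.1 − 561.3)/√(33.9²/51 + 55.22²/21) = -2.100
Welch–Satterthwaite df ≈ 26.43
p-value = P(T ≤ -2.100) ≈ 0.0227
Since p ≈ 0.0227 > α = 0.01, fail to reject H0; the data do not provide sufficient evidence against H0.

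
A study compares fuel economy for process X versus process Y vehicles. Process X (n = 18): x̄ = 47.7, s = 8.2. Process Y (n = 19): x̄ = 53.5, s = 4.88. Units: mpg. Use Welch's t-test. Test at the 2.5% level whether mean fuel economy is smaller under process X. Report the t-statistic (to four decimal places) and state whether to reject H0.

Let group 1 = process X, group 2 = process Y. H0: μ_1 = μ_2; H1: μ_1 < μ_2 (Welch's two-sample t-test, left-tailed).
t = (x̄_1 − x̄_2)/√(s_1²/n_1 + s_2²/n_2) = (47.7 − 53.5)/√(8.2²/18 + 4.88²/19) = -2.5967
Welch–Satterthwaite df ≈ 27.41
p-value = P(T ≤ -2.5967) ≈ 0.0075
Since p ≈ 0.0075 < α = 0.025, reject H0; the evidence is statistically significant.

t = -2.5967; reject H0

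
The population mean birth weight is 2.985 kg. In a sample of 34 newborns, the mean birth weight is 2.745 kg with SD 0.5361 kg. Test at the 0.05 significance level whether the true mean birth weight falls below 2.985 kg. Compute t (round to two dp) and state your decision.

H0: μ = 2.985; H1: μ < 2.985 (one-sample t-test, left-tailed).
t = (x̄ − μ₀)/(s/√n) = (2.745 − 2.985)/(0.5361/√34) = -2.61
df = n − 1 = 33
p-value = P(T ≤ -2.61) ≈ 0.0067
Since p ≈ 0.0067 < α = 0.05, reject H0; the evidence is statistically significant.

t = -2.61; reject H0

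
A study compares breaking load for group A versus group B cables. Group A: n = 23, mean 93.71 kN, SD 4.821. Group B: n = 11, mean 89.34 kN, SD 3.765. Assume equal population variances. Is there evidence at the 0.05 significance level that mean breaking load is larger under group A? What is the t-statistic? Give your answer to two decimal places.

Let group 1 = group A, group 2 = group B. H0: μ_1 = μ_2; H1: μ_1 > μ_2 (two-sample pooled-variance t-test, right-tailed).
s_p² = [(23−1)·4.821² + (11−1)·3.765²]/(23+11−2) = 20.4087
t = (93.71 − 89.34)/√[20.4087·(1/23 + 1/11)] = 2.64
df = n₁ + n₂ − 2 = 32
p-value = P(T ≥ 2.64) ≈ 0.0064
Since p ≈ 0.0064 < α = 0.05, reject H0; the evidence is statistically significant.

2.64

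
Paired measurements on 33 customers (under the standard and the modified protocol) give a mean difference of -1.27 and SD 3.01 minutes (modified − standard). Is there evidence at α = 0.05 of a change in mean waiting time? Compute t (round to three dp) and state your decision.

H0: μ_d = 0; H1: μ_d ≠ 0 (paired t-test on the differences, two-sided).
t = d̄/(s_d/√n) = -1.27/(3.01/√33) = -2.424
df = n − 1 = 32
Two-sided p-value ≈ 0.021
Since p ≈ 0.021 < α = 0.05, reject H0; the data support H1.

t = -2.424; reject H0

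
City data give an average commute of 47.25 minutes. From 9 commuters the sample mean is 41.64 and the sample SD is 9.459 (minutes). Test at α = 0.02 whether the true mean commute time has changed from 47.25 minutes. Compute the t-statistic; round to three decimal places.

-1.779

H0: μ = 47.25; H1: μ ≠ 47.25 (one-sample t-test, two-sided).
t = (x̄ − μ₀)/(s/√n) = (41.64 − 47.25)/(9.459/√9) = -1.779
df = n − 1 = 8
Two-sided p-value ≈ 0.113
Since p ≈ 0.113 > α = 0.02, fail to reject H0; the evidence is not statistically significant.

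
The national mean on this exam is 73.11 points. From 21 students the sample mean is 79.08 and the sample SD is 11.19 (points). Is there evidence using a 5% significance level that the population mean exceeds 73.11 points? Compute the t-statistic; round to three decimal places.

H0: μ = 73.11; H1: μ > 73.11 (one-sample t-test, right-tailed).
t = (x̄ − μ₀)/(s/√n) = (79.08 − 73.11)/(11.19/√21) = 2.445
df = n − 1 = 20
p-value = P(T ≥ 2.445) ≈ 0.0119
Since p ≈ 0.0119 < α = 0.05, reject H0; the evidence is statistically significant.

2.445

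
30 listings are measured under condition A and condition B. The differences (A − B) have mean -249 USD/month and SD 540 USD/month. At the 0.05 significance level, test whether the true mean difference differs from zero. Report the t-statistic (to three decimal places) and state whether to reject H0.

t = -2.526; reject H0

H0: μ_d = 0; H1: μ_d ≠ 0 (paired t-test on the differences, two-sided).
t = d̄/(s_d/√n) = -249/(540/√30) = -2.526
df = n − 1 = 29
Two-sided p-value ≈ 0.0173
Since p ≈ 0.0173 < α = 0.05, reject H0; the evidence is statistically significant.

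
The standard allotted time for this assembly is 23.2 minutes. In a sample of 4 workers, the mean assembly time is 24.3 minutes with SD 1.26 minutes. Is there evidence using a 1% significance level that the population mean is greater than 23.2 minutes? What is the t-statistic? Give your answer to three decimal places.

H0: μ = 23.2; H1: μ > 23.2 (one-sample t-test, right-tailed).
t = (x̄ − μ₀)/(s/√n) = (24.3 − 23.2)/(1.26/√4) = 1.746
df = n − 1 = 3
p-value = P(T ≥ 1.746) ≈ 0.0896
Since p ≈ 0.0896 > α = 0.01, fail to reject H0; the evidence is not statistically significant.

1.746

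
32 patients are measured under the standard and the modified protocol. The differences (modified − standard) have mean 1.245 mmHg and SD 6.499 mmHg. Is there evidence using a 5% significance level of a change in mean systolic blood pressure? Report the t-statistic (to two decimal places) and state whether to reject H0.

t = 1.08; fail to reject H0

H0: μ_d = 0; H1: μ_d ≠ 0 (paired t-test on the differences, two-sided).
t = d̄/(s_d/√n) = 1.245/(6.499/√32) = 1.08
df = n − 1 = 31
Two-sided p-value ≈ 0.2869
Since p ≈ 0.2869 > α = 0.05, fail to reject H0; the evidence is not statistically significant.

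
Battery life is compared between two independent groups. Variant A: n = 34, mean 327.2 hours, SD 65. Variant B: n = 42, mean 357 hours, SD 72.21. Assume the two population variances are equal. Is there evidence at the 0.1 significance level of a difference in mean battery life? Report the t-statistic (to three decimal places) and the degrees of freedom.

Let group 1 = variant A, group 2 = variant B. H0: μ_1 = μ_2; H1: μ_1 ≠ μ_2 (two-sample pooled-variance t-test, two-sided).
s_p² = [(34−1)·65² + (42−1)·72.21²]/(34+42−2) = 4773.12
t = (327.2 − 357)/√[4773.12·(1/34 + 1/42)] = -1.870
df = n₁ + n₂ − 2 = 74
Two-sided p-value ≈ 0.065
Since p ≈ 0.065 < α = 0.1, reject H0; the evidence is statistically significant.

t = -1.870, df = 74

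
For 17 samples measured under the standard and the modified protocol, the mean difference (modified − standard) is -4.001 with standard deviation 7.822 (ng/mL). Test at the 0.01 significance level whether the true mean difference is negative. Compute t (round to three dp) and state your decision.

H0: μ_d = 0; H1: μ_d < 0 (paired t-test on the differences, left-tailed).
t = d̄/(s_d/√n) = -4.001/(7.822/√17) = -2.109
df = n − 1 = 16
p-value = P(T ≤ -2.109) ≈ 0.026
Since p ≈ 0.026 > α = 0.01, fail to reject H0; the evidence is not statistically significant.

t = -2.109; fail to reject H0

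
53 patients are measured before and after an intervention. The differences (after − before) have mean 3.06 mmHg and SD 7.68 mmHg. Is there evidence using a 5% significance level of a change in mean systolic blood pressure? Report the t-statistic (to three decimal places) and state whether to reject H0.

H0: μ_d = 0; H1: μ_d ≠ 0 (paired t-test on the differences, two-sided).
t = d̄/(s_d/√n) = 3.06/(7.68/√53) = 2.901
df = n − 1 = 52
Two-sided p-value ≈ 0.005
Since p ≈ 0.005 < α = 0.05, reject H0; the evidence is statistically significant.

t = 2.901; reject H0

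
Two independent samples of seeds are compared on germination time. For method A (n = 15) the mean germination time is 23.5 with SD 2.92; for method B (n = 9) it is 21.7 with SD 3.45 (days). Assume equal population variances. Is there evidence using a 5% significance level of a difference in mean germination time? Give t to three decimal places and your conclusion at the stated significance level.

Let group 1 = method A, group 2 = method B. H0: μ_1 = μ_2; H1: μ_1 ≠ μ_2 (two-sample pooled-variance t-test, two-sided).
s_p² = [(15−1)·2.92² + (9−1)·3.45²]/(15+9−2) = 9.75407
t = (23.5 − 21.7)/√[9.75407·(1/15 + 1/9)] = 1.367
df = n₁ + n₂ − 2 = 22
Two-sided p-value ≈ 0.185
Since p ≈ 0.185 > α = 0.05, fail to reject H0; the evidence is not statistically significant.

t = 1.367; fail to reject H0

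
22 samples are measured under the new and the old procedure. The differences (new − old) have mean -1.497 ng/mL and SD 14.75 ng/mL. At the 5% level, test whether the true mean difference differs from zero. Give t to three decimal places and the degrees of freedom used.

H0: μ_d = 0; H1: μ_d ≠ 0 (paired t-test on the differences, two-sided).
t = d̄/(s_d/√n) = -1.497/(14.75/√22) = -0.476
df = n − 1 = 21
Two-sided p-value ≈ 0.6390
Since p ≈ 0.6390 > α = 0.05, fail to reject H0; the evidence is not statistically significant.

t = -0.476, df = 21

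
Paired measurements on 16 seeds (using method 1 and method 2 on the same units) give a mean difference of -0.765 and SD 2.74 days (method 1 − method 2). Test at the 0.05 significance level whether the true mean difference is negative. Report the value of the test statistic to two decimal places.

H0: μ_d = 0; H1: μ_d < 0 (paired t-test on the differences, left-tailed).
t = d̄/(s_d/√n) = -0.765/(2.74/√16) = -1.12
df = n − 1 = 15
p-value = P(T ≤ -1.12) ≈ 0.1408
Since p ≈ 0.1408 > α = 0.05, fail to reject H0; the data do not provide sufficient evidence against H0.

-1.12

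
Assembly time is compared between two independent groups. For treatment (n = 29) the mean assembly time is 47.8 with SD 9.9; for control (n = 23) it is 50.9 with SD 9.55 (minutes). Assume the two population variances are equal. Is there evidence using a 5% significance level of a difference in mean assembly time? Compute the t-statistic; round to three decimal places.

Let group 1 = treatment, group 2 = control. H0: μ_1 = μ_2; H1: μ_1 ≠ μ_2 (two-sample pooled-variance t-test, two-sided).
s_p² = [(29−1)·9.9² + (23−1)·9.55²]/(29+23−2) = 95.0147
t = (47.8 − 50.9)/√[95.0147·(1/29 + 1/23)] = -1.139
df = n₁ + n₂ − 2 = 50
Two-sided p-value ≈ 0.260
Since p ≈ 0.260 > α = 0.05, fail to reject H0; the evidence is not statistically significant.

-1.139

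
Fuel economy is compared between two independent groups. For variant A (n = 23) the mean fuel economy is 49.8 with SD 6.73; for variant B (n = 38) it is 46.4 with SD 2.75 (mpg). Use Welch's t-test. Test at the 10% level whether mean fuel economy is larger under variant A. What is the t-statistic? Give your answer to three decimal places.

2.309

Let group 1 = variant A, group 2 = variant B. H0: μ_1 = μ_2; H1: μ_1 > μ_2 (Welch's two-sample t-test, right-tailed).
t = (x̄_1 − x̄_2)/√(s_1²/n_1 + s_2²/n_2) = (49.8 − 46.4)/√(6.73²/23 + 2.75²/38) = 2.309
Welch–Satterthwaite df ≈ 26.51
p-value = P(T ≥ 2.309) ≈ 0.014
Since p ≈ 0.014 < α = 0.1, reject H0; the data support H1.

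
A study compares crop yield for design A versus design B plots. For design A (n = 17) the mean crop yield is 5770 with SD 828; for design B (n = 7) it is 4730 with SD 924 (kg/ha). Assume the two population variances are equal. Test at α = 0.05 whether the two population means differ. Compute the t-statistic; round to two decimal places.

Let group 1 = design A, group 2 = design B. H0: μ_1 = μ_2; H1: μ_1 ≠ μ_2 (two-sample pooled-variance t-test, two-sided).
s_p² = [(17−1)·828² + (7−1)·924²]/(17+7−2) = 731455
t = (5770 − 4730)/√[731455·(1/17 + 1/7)] = 2.71
df = n₁ + n₂ − 2 = 22
Two-sided p-value ≈ 0.0129
Since p ≈ 0.0129 < α = 0.05, reject H0; the evidence is statistically significant.

2.71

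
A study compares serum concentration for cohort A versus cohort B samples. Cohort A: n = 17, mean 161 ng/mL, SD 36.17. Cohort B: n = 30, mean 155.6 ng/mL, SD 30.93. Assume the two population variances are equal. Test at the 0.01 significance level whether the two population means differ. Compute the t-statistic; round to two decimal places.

0.54

Let group 1 = cohort A, group 2 = cohort B. H0: μ_1 = μ_2; H1: μ_1 ≠ μ_2 (two-sample pooled-variance t-test, two-sided).
s_p² = [(17−1)·36.17² + (30−1)·30.93²]/(17+30−2) = 1081.68
t = (161 − 155.6)/√[1081.68·(1/17 + 1/30)] = 0.54
df = n₁ + n₂ − 2 = 45
Two-sided p-value ≈ 0.591
Since p ≈ 0.591 > α = 0.01, fail to reject H0; the data do not provide sufficient evidence against H0.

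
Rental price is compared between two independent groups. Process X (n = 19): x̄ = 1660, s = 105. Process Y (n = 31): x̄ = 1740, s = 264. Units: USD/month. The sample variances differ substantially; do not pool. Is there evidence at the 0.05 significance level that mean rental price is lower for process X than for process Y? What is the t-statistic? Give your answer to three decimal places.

Let group 1 = process X, group 2 = process Y. H0: μ_1 = μ_2; H1: μ_1 < μ_2 (Welch's two-sample t-test, left-tailed).
t = (x̄_1 − x̄_2)/√(s_1²/n_1 + s_2²/n_2) = (1660 − 1740)/√(105²/19 + 264²/31) = -1.504
Welch–Satterthwaite df ≈ 42.74
p-value = P(T ≤ -1.504) ≈ 0.0699
Since p ≈ 0.0699 > α = 0.05, fail to reject H0; the evidence is not statistically significant.

-1.504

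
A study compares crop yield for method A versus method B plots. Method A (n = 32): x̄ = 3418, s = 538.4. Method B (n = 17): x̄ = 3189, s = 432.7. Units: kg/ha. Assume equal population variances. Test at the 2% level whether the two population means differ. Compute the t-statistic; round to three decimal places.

1.511

Let group 1 = method A, group 2 = method B. H0: μ_1 = μ_2; H1: μ_1 ≠ μ_2 (two-sample pooled-variance t-test, two-sided).
s_p² = [(32−1)·538.4² + (17−1)·432.7²]/(32+17−2) = 254931
t = (3418 − 3189)/√[254931·(1/32 + 1/17)] = 1.511
df = n₁ + n₂ − 2 = 47
Two-sided p-value ≈ 0.1374
Since p ≈ 0.1374 > α = 0.02, fail to reject H0; the evidence is not statistically significant.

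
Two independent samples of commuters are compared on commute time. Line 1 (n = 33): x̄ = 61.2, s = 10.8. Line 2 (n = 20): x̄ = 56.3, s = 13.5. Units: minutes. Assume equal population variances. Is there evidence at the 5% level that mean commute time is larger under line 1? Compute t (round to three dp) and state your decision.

Let group 1 = line 1, group 2 = line 2. H0: μ_1 = μ_2; H1: μ_1 > μ_2 (two-sample pooled-variance t-test, right-tailed).
s_p² = [(33−1)·10.8² + (20−1)·13.5²]/(33+20−2) = 141.083
t = (61.2 − 56.3)/√[141.083·(1/33 + 1/20)] = 1.456
df = n₁ + n₂ − 2 = 51
p-value = P(T ≥ 1.456) ≈ 0.0758
Since p ≈ 0.0758 > α = 0.05, fail to reject H0; the evidence is not statistically significant.

t = 1.456; fail to reject H0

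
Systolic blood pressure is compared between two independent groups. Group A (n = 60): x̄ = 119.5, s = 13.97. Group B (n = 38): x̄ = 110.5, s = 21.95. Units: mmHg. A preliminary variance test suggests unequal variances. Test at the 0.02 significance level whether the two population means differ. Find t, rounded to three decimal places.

Let group 1 = group A, group 2 = group B. H0: μ_1 = μ_2; H1: μ_1 ≠ μ_2 (Welch's two-sample t-test, two-sided).
t = (x̄_1 − x̄_2)/√(s_1²/n_1 + s_2²/n_2) = (119.5 − 110.5)/√(13.97²/60 + 21.95²/38) = 2.255
Welch–Satterthwaite df ≈ 56.10
Two-sided p-value ≈ 0.0281
Since p ≈ 0.0281 > α = 0.02, fail to reject H0; the data do not provide sufficient evidence against H0.

2.255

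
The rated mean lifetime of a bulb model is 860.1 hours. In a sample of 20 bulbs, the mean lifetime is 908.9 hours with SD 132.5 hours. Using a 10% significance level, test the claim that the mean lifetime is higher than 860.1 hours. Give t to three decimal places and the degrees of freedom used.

t = 1.647, df = 19

H0: μ = 860.1; H1: μ > 860.1 (one-sample t-test, right-tailed).
t = (x̄ − μ₀)/(s/√n) = (908.9 − 860.1)/(132.5/√20) = 1.647
df = n − 1 = 19
p-value = P(T ≥ 1.647) ≈ 0.058
Since p ≈ 0.058 < α = 0.1, reject H0; the data support H1.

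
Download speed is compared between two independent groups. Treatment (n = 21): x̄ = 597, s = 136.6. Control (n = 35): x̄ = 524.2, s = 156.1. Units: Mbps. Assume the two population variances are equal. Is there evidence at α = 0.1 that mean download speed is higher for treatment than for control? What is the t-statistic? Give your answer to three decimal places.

1.768

Let group 1 = treatment, group 2 = control. H0: μ_1 = μ_2; H1: μ_1 > μ_2 (two-sample pooled-variance t-test, right-tailed).
s_p² = [(21−1)·136.6² + (35−1)·156.1²]/(21+35−2) = 22253.3
t = (597 − 524.2)/√[22253.3·(1/21 + 1/35)] = 1.768
df = n₁ + n₂ − 2 = 54
p-value = P(T ≥ 1.768) ≈ 0.041
Since p ≈ 0.041 < α = 0.1, reject H0; the evidence is statistically significant.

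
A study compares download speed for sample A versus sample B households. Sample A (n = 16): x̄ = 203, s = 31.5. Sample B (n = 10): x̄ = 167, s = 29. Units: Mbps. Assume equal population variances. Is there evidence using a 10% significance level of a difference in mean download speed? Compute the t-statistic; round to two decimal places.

Let group 1 = sample A, group 2 = sample B. H0: μ_1 = μ_2; H1: μ_1 ≠ μ_2 (two-sample pooled-variance t-test, two-sided).
s_p² = [(16−1)·31.5² + (10−1)·29²]/(16+10−2) = 935.531
t = (203 − 167)/√[935.531·(1/16 + 1/10)] = 2.92
df = n₁ + n₂ − 2 = 24
Two-sided p-value ≈ 0.0075
Since p ≈ 0.0075 < α = 0.1, reject H0; the data support H1.

2.92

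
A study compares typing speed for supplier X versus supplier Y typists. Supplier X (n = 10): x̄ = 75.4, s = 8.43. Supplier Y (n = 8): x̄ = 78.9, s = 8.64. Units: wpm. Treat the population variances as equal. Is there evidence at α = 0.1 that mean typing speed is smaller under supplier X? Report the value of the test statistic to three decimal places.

Let group 1 = supplier X, group 2 = supplier Y. H0: μ_1 = μ_2; H1: μ_1 < μ_2 (two-sample pooled-variance t-test, left-tailed).
s_p² = [(10−1)·8.43² + (8−1)·8.64²]/(10+8−2) = 72.6332
t = (75.4 − 78.9)/√[72.6332·(1/10 + 1/8)] = -0.866
df = n₁ + n₂ − 2 = 16
p-value = P(T ≤ -0.866) ≈ 0.1997
Since p ≈ 0.1997 > α = 0.1, fail to reject H0; the data do not provide sufficient evidence against H0.

-0.866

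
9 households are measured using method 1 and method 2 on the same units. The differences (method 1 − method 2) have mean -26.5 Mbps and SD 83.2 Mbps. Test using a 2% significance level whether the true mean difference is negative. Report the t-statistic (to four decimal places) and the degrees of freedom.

t = -0.9555, df = 8

H0: μ_d = 0; H1: μ_d < 0 (paired t-test on the differences, left-tailed).
t = d̄/(s_d/√n) = -26.5/(83.2/√9) = -0.9555
df = n − 1 = 8
p-value = P(T ≤ -0.9555) ≈ 0.1836
Since p ≈ 0.1836 > α = 0.02, fail to reject H0; the evidence is not statistically significant.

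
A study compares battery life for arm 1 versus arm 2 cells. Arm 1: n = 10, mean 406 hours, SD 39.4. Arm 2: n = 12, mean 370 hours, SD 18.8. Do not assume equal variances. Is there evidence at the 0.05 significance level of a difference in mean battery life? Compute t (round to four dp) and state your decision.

Let group 1 = arm 1, group 2 = arm 2. H0: μ_1 = μ_2; H1: μ_1 ≠ μ_2 (Welch's two-sample t-test, two-sided).
t = (x̄_1 − x̄_2)/√(s_1²/n_1 + s_2²/n_2) = (406 − 370)/√(39.4²/10 + 18.8²/12) = 2.6490
Welch–Satterthwaite df ≈ 12.37
Two-sided p-value ≈ 0.0208
Since p ≈ 0.0208 < α = 0.05, reject H0; the data support H1.

t = 2.6490; reject H0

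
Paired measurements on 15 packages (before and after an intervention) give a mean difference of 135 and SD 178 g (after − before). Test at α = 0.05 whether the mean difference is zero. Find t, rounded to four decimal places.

2.9374

H0: μ_d = 0; H1: μ_d ≠ 0 (paired t-test on the differences, two-sided).
t = d̄/(s_d/√n) = 135/(178/√15) = 2.9374
df = n − 1 = 14
Two-sided p-value ≈ 0.0108
Since p ≈ 0.0108 < α = 0.05, reject H0; the data support H1.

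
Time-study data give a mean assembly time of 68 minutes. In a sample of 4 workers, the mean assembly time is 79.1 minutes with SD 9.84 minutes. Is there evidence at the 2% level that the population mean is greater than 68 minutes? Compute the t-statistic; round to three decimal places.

2.256

H0: μ = 68; H1: μ > 68 (one-sample t-test, right-tailed).
t = (x̄ − μ₀)/(s/√n) = (79.1 − 68)/(9.84/√4) = 2.256
df = n − 1 = 3
p-value = P(T ≥ 2.256) ≈ 0.0547
Since p ≈ 0.0547 > α = 0.02, fail to reject H0; the evidence is not statistically significant.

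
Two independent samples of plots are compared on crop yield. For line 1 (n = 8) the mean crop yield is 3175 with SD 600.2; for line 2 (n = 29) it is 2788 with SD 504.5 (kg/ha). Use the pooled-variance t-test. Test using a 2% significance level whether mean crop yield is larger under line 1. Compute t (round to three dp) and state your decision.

t = 1.846; fail to reject H0

Let group 1 = line 1, group 2 = line 2. H0: μ_1 = μ_2; H1: μ_1 > μ_2 (two-sample pooled-variance t-test, right-tailed).
s_p² = [(8−1)·600.2² + (29−1)·504.5²]/(8+29−2) = 275664
t = (3175 − 2788)/√[275664·(1/8 + 1/29)] = 1.846
df = n₁ + n₂ − 2 = 35
p-value = P(T ≥ 1.846) ≈ 0.0367
Since p ≈ 0.0367 > α = 0.02, fail to reject H0; the data do not provide sufficient evidence against H0.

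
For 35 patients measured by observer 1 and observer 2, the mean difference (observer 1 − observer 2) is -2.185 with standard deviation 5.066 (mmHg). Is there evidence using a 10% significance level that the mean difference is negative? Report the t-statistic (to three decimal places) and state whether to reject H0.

H0: μ_d = 0; H1: μ_d < 0 (paired t-test on the differences, left-tailed).
t = d̄/(s_d/√n) = -2.185/(5.066/√35) = -2.552
df = n − 1 = 34
p-value = P(T ≤ -2.552) ≈ 0.0077
Since p ≈ 0.0077 < α = 0.1, reject H0; the data support H1.

t = -2.552; reject H0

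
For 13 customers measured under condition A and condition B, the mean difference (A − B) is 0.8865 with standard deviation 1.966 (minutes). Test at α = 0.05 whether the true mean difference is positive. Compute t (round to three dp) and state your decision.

H0: μ_d = 0; H1: μ_d > 0 (paired t-test on the differences, right-tailed).
t = d̄/(s_d/√n) = 0.8865/(1.966/√13) = 1.626
df = n − 1 = 12
p-value = P(T ≥ 1.626) ≈ 0.065
Since p ≈ 0.065 > α = 0.05, fail to reject H0; the evidence is not statistically significant.

t = 1.626; fail to reject H0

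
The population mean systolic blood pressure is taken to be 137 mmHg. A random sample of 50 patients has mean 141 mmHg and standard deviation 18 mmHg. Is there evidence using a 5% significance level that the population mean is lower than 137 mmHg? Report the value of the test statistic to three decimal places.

H0: μ = 137; H1: μ < 137 (one-sample t-test, left-tailed).
t = (x̄ − μ₀)/(s/√n) = (141 − 137)/(18/√50) = 1.571
df = n − 1 = 49
p-value = P(T ≤ 1.571) ≈ 0.939
Since p ≈ 0.939 > α = 0.05, fail to reject H0; the evidence is not statistically significant.

1.571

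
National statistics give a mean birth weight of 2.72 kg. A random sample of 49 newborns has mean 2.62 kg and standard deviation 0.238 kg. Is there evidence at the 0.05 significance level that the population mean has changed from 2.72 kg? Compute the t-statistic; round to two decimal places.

-2.94

H0: μ = 2.72; H1: μ ≠ 2.72 (one-sample t-test, two-sided).
t = (x̄ − μ₀)/(s/√n) = (2.62 − 2.72)/(0.238/√49) = -2.94
df = n − 1 = 48
Two-sided p-value ≈ 0.005
Since p ≈ 0.005 < α = 0.05, reject H0; the evidence is statistically significant.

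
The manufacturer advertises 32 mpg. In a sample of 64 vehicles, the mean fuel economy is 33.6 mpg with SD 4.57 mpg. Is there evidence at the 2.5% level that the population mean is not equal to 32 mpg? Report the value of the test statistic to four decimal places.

2.8009

H0: μ = 32; H1: μ ≠ 32 (one-sample t-test, two-sided).
t = (x̄ − μ₀)/(s/√n) = (33.6 − 32)/(4.57/√64) = 2.8009
df = n − 1 = 63
Two-sided p-value ≈ 0.0068
Since p ≈ 0.0068 < α = 0.025, reject H0; the evidence is statistically significant.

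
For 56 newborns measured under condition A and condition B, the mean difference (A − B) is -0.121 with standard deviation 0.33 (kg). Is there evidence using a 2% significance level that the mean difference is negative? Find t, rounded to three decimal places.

-2.744

H0: μ_d = 0; H1: μ_d < 0 (paired t-test on the differences, left-tailed).
t = d̄/(s_d/√n) = -0.121/(0.33/√56) = -2.744
df = n − 1 = 55
p-value = P(T ≤ -2.744) ≈ 0.0041
Since p ≈ 0.0041 < α = 0.02, reject H0; the evidence is statistically significant.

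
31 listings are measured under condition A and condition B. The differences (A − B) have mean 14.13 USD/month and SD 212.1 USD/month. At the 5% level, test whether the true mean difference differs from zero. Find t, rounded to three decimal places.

0.371

H0: μ_d = 0; H1: μ_d ≠ 0 (paired t-test on the differences, two-sided).
t = d̄/(s_d/√n) = 14.13/(212.1/√31) = 0.371
df = n − 1 = 30
Two-sided p-value ≈ 0.713
Since p ≈ 0.713 > α = 0.05, fail to reject H0; the evidence is not statistically significant.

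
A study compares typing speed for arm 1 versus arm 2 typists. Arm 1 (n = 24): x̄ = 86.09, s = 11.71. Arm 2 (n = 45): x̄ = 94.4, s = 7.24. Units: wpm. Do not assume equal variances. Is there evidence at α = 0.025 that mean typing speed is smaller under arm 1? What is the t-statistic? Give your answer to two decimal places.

-3.17

Let group 1 = arm 1, group 2 = arm 2. H0: μ_1 = μ_2; H1: μ_1 < μ_2 (Welch's two-sample t-test, left-tailed).
t = (x̄_1 − x̄_2)/√(s_1²/n_1 + s_2²/n_2) = (86.09 − 94.4)/√(11.71²/24 + 7.24²/45) = -3.17
Welch–Satterthwaite df ≈ 32.63
p-value = P(T ≤ -3.17) ≈ 0.0017
Since p ≈ 0.0017 < α = 0.025, reject H0; the evidence is statistically significant.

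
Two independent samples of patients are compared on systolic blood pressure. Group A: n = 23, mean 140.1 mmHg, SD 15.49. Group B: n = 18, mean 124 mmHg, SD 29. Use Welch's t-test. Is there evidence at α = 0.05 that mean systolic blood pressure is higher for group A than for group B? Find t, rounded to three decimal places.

Let group 1 = group A, group 2 = group B. H0: μ_1 = μ_2; H1: μ_1 > μ_2 (Welch's two-sample t-test, right-tailed).
t = (x̄_1 − x̄_2)/√(s_1²/n_1 + s_2²/n_2) = (140.1 − 124)/√(15.49²/23 + 29²/18) = 2.130
Welch–Satterthwaite df ≈ 24.50
p-value = P(T ≥ 2.130) ≈ 0.0217
Since p ≈ 0.0217 < α = 0.05, reject H0; the evidence is statistically significant.

2.130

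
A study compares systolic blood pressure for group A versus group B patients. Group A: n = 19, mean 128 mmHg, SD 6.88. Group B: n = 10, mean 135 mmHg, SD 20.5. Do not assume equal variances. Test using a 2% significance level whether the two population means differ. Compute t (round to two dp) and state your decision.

Let group 1 = group A, group 2 = group B. H0: μ_1 = μ_2; H1: μ_1 ≠ μ_2 (Welch's two-sample t-test, two-sided).
t = (x̄_1 − x̄_2)/√(s_1²/n_1 + s_2²/n_2) = (128 − 135)/√(6.88²/19 + 20.5²/10) = -1.05
Welch–Satterthwaite df ≈ 10.08
Two-sided p-value ≈ 0.3186
Since p ≈ 0.3186 > α = 0.02, fail to reject H0; the data do not provide sufficient evidence against H0.

t = -1.05; fail to reject H0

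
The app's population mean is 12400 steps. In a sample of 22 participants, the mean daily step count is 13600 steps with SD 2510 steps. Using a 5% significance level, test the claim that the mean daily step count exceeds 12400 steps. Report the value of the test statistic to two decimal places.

2.24

H0: μ = 12400; H1: μ > 12400 (one-sample t-test, right-tailed).
t = (x̄ − μ₀)/(s/√n) = (13600 − 12400)/(2510/√22) = 2.24
df = n − 1 = 21
p-value = P(T ≥ 2.24) ≈ 0.0179
Since p ≈ 0.0179 < α = 0.05, reject H0; the evidence is statistically significant.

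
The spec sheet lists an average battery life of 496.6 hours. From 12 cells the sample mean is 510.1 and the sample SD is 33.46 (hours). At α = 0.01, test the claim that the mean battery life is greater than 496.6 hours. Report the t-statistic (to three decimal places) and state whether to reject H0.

t = 1.398; fail to reject H0

H0: μ = 496.6; H1: μ > 496.6 (one-sample t-test, right-tailed).
t = (x̄ − μ₀)/(s/√n) = (510.1 − 496.6)/(33.46/√12) = 1.398
df = n − 1 = 11
p-value = P(T ≥ 1.398) ≈ 0.0949
Since p ≈ 0.0949 > α = 0.01, fail to reject H0; the data do not provide sufficient evidence against H0.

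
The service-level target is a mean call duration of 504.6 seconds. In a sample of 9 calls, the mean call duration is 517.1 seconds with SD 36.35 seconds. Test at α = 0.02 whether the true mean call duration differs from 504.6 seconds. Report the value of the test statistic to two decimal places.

H0: μ = 504.6; H1: μ ≠ 504.6 (one-sample t-test, two-sided).
t = (x̄ − μ₀)/(s/√n) = (517.1 − 504.6)/(36.35/√9) = 1.03
df = n − 1 = 8
Two-sided p-value ≈ 0.3324
Since p ≈ 0.3324 > α = 0.02, fail to reject H0; the evidence is not statistically significant.

1.03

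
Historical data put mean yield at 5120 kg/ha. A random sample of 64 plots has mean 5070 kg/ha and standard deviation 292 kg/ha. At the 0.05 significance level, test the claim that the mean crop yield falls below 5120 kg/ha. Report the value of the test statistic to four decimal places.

H0: μ = 5120; H1: μ < 5120 (one-sample t-test, left-tailed).
t = (x̄ − μ₀)/(s/√n) = (5070 − 5120)/(292/√64) = -1.3699
df = n − 1 = 63
p-value = P(T ≤ -1.3699) ≈ 0.0878
Since p ≈ 0.0878 > α = 0.05, fail to reject H0; the evidence is not statistically significant.

-1.3699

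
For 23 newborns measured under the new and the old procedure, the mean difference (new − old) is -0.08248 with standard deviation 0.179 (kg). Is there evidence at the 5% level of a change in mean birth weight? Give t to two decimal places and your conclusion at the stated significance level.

t = -2.21; reject H0

H0: μ_d = 0; H1: μ_d ≠ 0 (paired t-test on the differences, two-sided).
t = d̄/(s_d/√n) = -0.08248/(0.179/√23) = -2.21
df = n − 1 = 22
Two-sided p-value ≈ 0.0378
Since p ≈ 0.0378 < α = 0.05, reject H0; the evidence is statistically significant.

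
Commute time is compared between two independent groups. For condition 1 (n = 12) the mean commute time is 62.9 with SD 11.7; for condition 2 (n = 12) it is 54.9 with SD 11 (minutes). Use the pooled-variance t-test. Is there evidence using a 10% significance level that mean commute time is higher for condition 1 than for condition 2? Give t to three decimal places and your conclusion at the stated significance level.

Let group 1 = condition 1, group 2 = condition 2. H0: μ_1 = μ_2; H1: μ_1 > μ_2 (two-sample pooled-variance t-test, right-tailed).
s_p² = [(12−1)·11.7² + (12−1)·11²]/(12+12−2) = 128.945
t = (62.9 − 54.9)/√[128.945·(1/12 + 1/12)] = 1.726
df = n₁ + n₂ − 2 = 22
p-value = P(T ≥ 1.726) ≈ 0.0492
Since p ≈ 0.0492 < α = 0.1, reject H0; the evidence is statistically significant.

t = 1.726; reject H0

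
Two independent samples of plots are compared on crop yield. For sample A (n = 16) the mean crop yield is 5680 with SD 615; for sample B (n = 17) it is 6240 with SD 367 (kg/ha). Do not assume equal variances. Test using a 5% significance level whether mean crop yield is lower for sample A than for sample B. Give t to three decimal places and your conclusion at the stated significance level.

Let group 1 = sample A, group 2 = sample B. H0: μ_1 = μ_2; H1: μ_1 < μ_2 (Welch's two-sample t-test, left-tailed).
t = (x̄_1 − x̄_2)/√(s_1²/n_1 + s_2²/n_2) = (5680 − 6240)/√(615²/16 + 367²/17) = -3.152
Welch–Satterthwaite df ≈ 24.19
p-value = P(T ≤ -3.152) ≈ 0.0021
Since p ≈ 0.0021 < α = 0.05, reject H0; the data support H1.

t = -3.152; reject H0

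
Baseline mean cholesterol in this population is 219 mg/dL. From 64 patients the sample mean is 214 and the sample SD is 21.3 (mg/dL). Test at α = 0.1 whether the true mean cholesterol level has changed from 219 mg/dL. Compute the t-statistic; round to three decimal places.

H0: μ = 219; H1: μ ≠ 219 (one-sample t-test, two-sided).
t = (x̄ − μ₀)/(s/√n) = (214 − 219)/(21.3/√64) = -1.878
df = n − 1 = 63
Two-sided p-value ≈ 0.065
Since p ≈ 0.065 < α = 0.1, reject H0; the evidence is statistically significant.

-1.878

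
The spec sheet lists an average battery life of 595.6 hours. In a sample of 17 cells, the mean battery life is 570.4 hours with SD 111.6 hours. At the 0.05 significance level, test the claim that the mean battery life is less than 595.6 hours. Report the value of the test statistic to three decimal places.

H0: μ = 595.6; H1: μ < 595.6 (one-sample t-test, left-tailed).
t = (x̄ − μ₀)/(s/√n) = (570.4 − 595.6)/(111.6/√17) = -0.931
df = n − 1 = 16
p-value = P(T ≤ -0.931) ≈ 0.183
Since p ≈ 0.183 > α = 0.05, fail to reject H0; the evidence is not statistically significant.

-0.931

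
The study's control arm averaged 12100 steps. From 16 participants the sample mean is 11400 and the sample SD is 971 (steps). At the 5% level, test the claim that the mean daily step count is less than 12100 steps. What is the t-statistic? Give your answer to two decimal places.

H0: μ = 12100; H1: μ < 12100 (one-sample t-test, left-tailed).
t = (x̄ − μ₀)/(s/√n) = (11400 − 12100)/(971/√16) = -2.88
df = n − 1 = 15
p-value = P(T ≤ -2.88) ≈ 0.0057
Since p ≈ 0.0057 < α = 0.05, reject H0; the evidence is statistically significant.

-2.88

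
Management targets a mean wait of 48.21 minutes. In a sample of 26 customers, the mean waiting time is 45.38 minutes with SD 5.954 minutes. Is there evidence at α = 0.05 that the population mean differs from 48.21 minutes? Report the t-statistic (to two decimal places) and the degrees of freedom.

H0: μ = 48.21; H1: μ ≠ 48.21 (one-sample t-test, two-sided).
t = (x̄ − μ₀)/(s/√n) = (45.38 − 48.21)/(5.954/√26) = -2.42
df = n − 1 = 25
Two-sided p-value ≈ 0.023
Since p ≈ 0.023 < α = 0.05, reject H0; the data support H1.

t = -2.42, df = 25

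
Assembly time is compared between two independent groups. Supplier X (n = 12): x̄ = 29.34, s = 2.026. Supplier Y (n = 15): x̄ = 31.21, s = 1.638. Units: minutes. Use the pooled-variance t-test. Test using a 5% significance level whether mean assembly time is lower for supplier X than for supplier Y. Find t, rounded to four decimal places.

-2.6545

Let group 1 = supplier X, group 2 = supplier Y. H0: μ_1 = μ_2; H1: μ_1 < μ_2 (two-sample pooled-variance t-test, left-tailed).
s_p² = [(12−1)·2.026² + (15−1)·1.638²]/(12+15−2) = 3.30856
t = (29.34 − 31.21)/√[3.30856·(1/12 + 1/15)] = -2.6545
df = n₁ + n₂ − 2 = 25
p-value = P(T ≤ -2.6545) ≈ 0.0068
Since p ≈ 0.0068 < α = 0.05, reject H0; the evidence is statistically significant.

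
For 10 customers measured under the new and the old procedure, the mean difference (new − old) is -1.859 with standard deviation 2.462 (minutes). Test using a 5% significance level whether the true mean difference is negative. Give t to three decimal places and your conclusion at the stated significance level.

t = -2.388; reject H0

H0: μ_d = 0; H1: μ_d < 0 (paired t-test on the differences, left-tailed).
t = d̄/(s_d/√n) = -1.859/(2.462/√10) = -2.388
df = n − 1 = 9
p-value = P(T ≤ -2.388) ≈ 0.0204
Since p ≈ 0.0204 < α = 0.05, reject H0; the evidence is statistically significant.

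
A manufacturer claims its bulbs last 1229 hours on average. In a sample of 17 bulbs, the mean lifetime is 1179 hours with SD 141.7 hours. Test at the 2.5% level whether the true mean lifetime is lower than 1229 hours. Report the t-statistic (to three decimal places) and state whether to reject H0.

t = -1.455; fail to reject H0

H0: μ = 1229; H1: μ < 1229 (one-sample t-test, left-tailed).
t = (x̄ − μ₀)/(s/√n) = (1179 − 1229)/(141.7/√17) = -1.455
df = n − 1 = 16
p-value = P(T ≤ -1.455) ≈ 0.083
Since p ≈ 0.083 > α = 0.025, fail to reject H0; the data do not provide sufficient evidence against H0.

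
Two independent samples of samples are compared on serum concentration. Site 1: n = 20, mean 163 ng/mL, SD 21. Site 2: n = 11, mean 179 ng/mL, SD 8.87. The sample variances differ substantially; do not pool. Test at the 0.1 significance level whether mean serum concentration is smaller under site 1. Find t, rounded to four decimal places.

Let group 1 = site 1, group 2 = site 2. H0: μ_1 = μ_2; H1: μ_1 < μ_2 (Welch's two-sample t-test, left-tailed).
t = (x̄_1 − x̄_2)/√(s_1²/n_1 + s_2²/n_2) = (163 − 179)/√(21²/20 + 8.87²/11) = -2.9608
Welch–Satterthwaite df ≈ 27.77
p-value = P(T ≤ -2.9608) ≈ 0.0031
Since p ≈ 0.0031 < α = 0.1, reject H0; the evidence is statistically significant.

-2.9608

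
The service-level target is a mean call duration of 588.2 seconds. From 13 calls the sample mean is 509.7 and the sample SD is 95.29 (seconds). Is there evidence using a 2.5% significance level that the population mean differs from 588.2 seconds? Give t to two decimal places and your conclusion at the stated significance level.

H0: μ = 588.2; H1: μ ≠ 588.2 (one-sample t-test, two-sided).
t = (x̄ − μ₀)/(s/√n) = (509.7 − 588.2)/(95.29/√13) = -2.97
df = n − 1 = 12
Two-sided p-value ≈ 0.0117
Since p ≈ 0.0117 < α = 0.025, reject H0; the data support H1.

t = -2.97; reject H0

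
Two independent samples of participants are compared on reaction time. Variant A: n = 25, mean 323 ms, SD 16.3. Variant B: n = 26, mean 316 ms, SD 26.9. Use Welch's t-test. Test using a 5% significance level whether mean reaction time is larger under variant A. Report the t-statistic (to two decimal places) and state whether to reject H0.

Let group 1 = variant A, group 2 = variant B. H0: μ_1 = μ_2; H1: μ_1 > μ_2 (Welch's two-sample t-test, right-tailed).
t = (x̄_1 − x̄_2)/√(s_1²/n_1 + s_2²/n_2) = (323 − 316)/√(16.3²/25 + 26.9²/26) = 1.13
Welch–Satterthwaite df ≈ 41.44
p-value = P(T ≥ 1.13) ≈ 0.133
Since p ≈ 0.133 > α = 0.05, fail to reject H0; the data do not provide sufficient evidence against H0.

t = 1.13; fail to reject H0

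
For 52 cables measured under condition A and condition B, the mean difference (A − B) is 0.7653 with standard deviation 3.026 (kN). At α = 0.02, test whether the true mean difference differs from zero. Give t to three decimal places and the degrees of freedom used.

H0: μ_d = 0; H1: μ_d ≠ 0 (paired t-test on the differences, two-sided).
t = d̄/(s_d/√n) = 0.7653/(3.026/√52) = 1.824
df = n − 1 = 51
Two-sided p-value ≈ 0.074
Since p ≈ 0.074 > α = 0.02, fail to reject H0; the evidence is not statistically significant.

t = 1.824, df = 51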